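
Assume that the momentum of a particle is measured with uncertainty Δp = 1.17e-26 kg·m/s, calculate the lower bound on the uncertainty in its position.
4.507 nm

Using the Heisenberg uncertainty principle:
ΔxΔp ≥ ℏ/2

The minimum uncertainty in position is:
Δx_min = ℏ/(2Δp)
Δx_min = (1.055e-34 J·s) / (2 × 1.170e-26 kg·m/s)
Δx_min = 4.507e-09 m = 4.507 nm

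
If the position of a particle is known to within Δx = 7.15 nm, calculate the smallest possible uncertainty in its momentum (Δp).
7.375 × 10^-27 kg·m/s

Using the Heisenberg uncertainty principle:
ΔxΔp ≥ ℏ/2

The minimum uncertainty in momentum is:
Δp_min = ℏ/(2Δx)
Δp_min = (1.055e-34 J·s) / (2 × 7.150e-09 m)
Δp_min = 7.375e-27 kg·m/s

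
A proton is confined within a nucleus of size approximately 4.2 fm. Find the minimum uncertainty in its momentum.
1.255 × 10^-20 kg·m/s

Using the Heisenberg uncertainty principle:
ΔxΔp ≥ ℏ/2

With Δx ≈ L = 4.200e-15 m (the confinement size):
Δp_min = ℏ/(2Δx)
Δp_min = (1.055e-34 J·s) / (2 × 4.200e-15 m)
Δp_min = 1.255e-20 kg·m/s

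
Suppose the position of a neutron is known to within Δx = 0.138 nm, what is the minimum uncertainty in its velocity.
228.124 m/s

Using the Heisenberg uncertainty principle and Δp = mΔv:
ΔxΔp ≥ ℏ/2
Δx(mΔv) ≥ ℏ/2

The minimum uncertainty in velocity is:
Δv_min = ℏ/(2mΔx)
Δv_min = (1.055e-34 J·s) / (2 × 1.675e-27 kg × 1.380e-10 m)
Δv_min = 2.281e+02 m/s = 228.124 m/s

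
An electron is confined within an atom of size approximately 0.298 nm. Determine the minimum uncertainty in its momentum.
1.769 × 10^-25 kg·m/s

Using the Heisenberg uncertainty principle:
ΔxΔp ≥ ℏ/2

With Δx ≈ L = 2.980e-10 m (the confinement size):
Δp_min = ℏ/(2Δx)
Δp_min = (1.055e-34 J·s) / (2 × 2.980e-10 m)
Δp_min = 1.769e-25 kg·m/s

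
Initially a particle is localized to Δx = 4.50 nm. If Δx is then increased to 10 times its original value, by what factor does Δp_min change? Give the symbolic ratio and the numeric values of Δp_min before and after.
Original Δp_min = 1.172 × 10^-26 kg·m/s; new Δp'_min = 1.172 × 10^-27 kg·m/s; ratio Δp'_min/Δp_min = 1/10.

From the uncertainty principle ΔxΔp ≥ ℏ/2, the minimum momentum uncertainty is Δp_min = ℏ/(2Δx).

Original (Δx = 4.50 nm = 4.500e-09 m):
Δp_min = (1.055e-34 J·s)/(2 × 4.500e-09 m) = 1.172e-26 kg·m/s

When Δx → 10Δx:
Δp'_min = ℏ/(2 × 10Δx) = (1/10) × ℏ/(2Δx) = (1/10) × Δp_min
Δp'_min = 1/10 × 1.172e-26 kg·m/s = 1.172e-27 kg·m/s

Since Δp_min ∝ 1/Δx, when Δx is increased to 10 times its original value, Δp_min decreases to 1/10 of its original value.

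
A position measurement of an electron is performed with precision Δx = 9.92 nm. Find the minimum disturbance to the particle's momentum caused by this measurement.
5.315 × 10^-27 kg·m/s

The uncertainty principle implies that measuring position disturbs momentum:
ΔxΔp ≥ ℏ/2

When we measure position with precision Δx, we necessarily introduce a momentum uncertainty:
Δp ≥ ℏ/(2Δx)
Δp_min = (1.055e-34 J·s) / (2 × 9.920e-09 m)
Δp_min = 5.315e-27 kg·m/s

The more precisely we measure position, the greater the momentum disturbance.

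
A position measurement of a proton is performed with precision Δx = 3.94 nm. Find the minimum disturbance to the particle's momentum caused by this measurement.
1.338 × 10^-26 kg·m/s

The uncertainty principle implies that measuring position disturbs momentum:
ΔxΔp ≥ ℏ/2

When we measure position with precision Δx, we necessarily introduce a momentum uncertainty:
Δp ≥ ℏ/(2Δx)
Δp_min = (1.055e-34 J·s) / (2 × 3.940e-09 m)
Δp_min = 1.338e-26 kg·m/s

The more precisely we measure position, the greater the momentum disturbance.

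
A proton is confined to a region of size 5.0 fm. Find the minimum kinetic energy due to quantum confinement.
207.498 keV

Using the uncertainty principle:

1. Position uncertainty: Δx ≈ 5.000e-15 m
2. Minimum momentum uncertainty: Δp = ℏ/(2Δx) = 1.055e-20 kg·m/s
3. Minimum kinetic energy:
   KE = (Δp)²/(2m) = (1.055e-20)²/(2 × 1.673e-27 kg)
   KE = 3.324e-14 J = 207.498 keV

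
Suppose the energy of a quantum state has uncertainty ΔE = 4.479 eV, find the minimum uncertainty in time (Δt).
73.478 as

Using the energy-time uncertainty principle:
ΔEΔt ≥ ℏ/2

The minimum uncertainty in time is:
Δt_min = ℏ/(2ΔE)
Δt_min = (1.055e-34 J·s) / (2 × 7.176e-19 J)
Δt_min = 7.348e-17 s = 73.478 as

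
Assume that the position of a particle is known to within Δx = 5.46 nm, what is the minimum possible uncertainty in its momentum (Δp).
9.657 × 10^-27 kg·m/s

Using the Heisenberg uncertainty principle:
ΔxΔp ≥ ℏ/2

The minimum uncertainty in momentum is:
Δp_min = ℏ/(2Δx)
Δp_min = (1.055e-34 J·s) / (2 × 5.460e-09 m)
Δp_min = 9.657e-27 kg·m/s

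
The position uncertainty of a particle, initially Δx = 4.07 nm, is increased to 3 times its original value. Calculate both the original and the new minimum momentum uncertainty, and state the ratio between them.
Original Δp_min = 1.296 × 10^-26 kg·m/s; new Δp'_min = 4.318 × 10^-27 kg·m/s; ratio Δp'_min/Δp_min = 1/3.

From the uncertainty principle ΔxΔp ≥ ℏ/2, the minimum momentum uncertainty is Δp_min = ℏ/(2Δx).

Original (Δx = 4.07 nm = 4.070e-09 m):
Δp_min = (1.055e-34 J·s)/(2 × 4.070e-09 m) = 1.296e-26 kg·m/s

When Δx → 3Δx:
Δp'_min = ℏ/(2 × 3Δx) = (1/3) × ℏ/(2Δx) = (1/3) × Δp_min
Δp'_min = 1/3 × 1.296e-26 kg·m/s = 4.318e-27 kg·m/s

Since Δp_min ∝ 1/Δx, when Δx is increased to 3 times its original value, Δp_min decreases to 1/3 of its original value.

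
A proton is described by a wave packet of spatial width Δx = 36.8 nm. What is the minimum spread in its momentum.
1.433 × 10^-27 kg·m/s

For a wave packet, the spatial width Δx and momentum spread Δp are related by the uncertainty principle:
ΔxΔp ≥ ℏ/2

The minimum momentum spread is:
Δp_min = ℏ/(2Δx)
Δp_min = (1.055e-34 J·s) / (2 × 3.680e-08 m)
Δp_min = 1.433e-27 kg·m/s

A wave packet cannot have both a well-defined position and well-defined momentum.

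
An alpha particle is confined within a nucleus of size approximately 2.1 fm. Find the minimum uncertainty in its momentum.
2.511 × 10^-20 kg·m/s

Using the Heisenberg uncertainty principle:
ΔxΔp ≥ ℏ/2

With Δx ≈ L = 2.100e-15 m (the confinement size):
Δp_min = ℏ/(2Δx)
Δp_min = (1.055e-34 J·s) / (2 × 2.100e-15 m)
Δp_min = 2.511e-20 kg·m/s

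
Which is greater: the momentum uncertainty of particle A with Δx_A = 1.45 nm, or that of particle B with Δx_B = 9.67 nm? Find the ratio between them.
Particle A has the larger minimum momentum uncertainty, by a factor of 6.67.

For each particle, the minimum momentum uncertainty is Δp_min = ℏ/(2Δx):

Particle A: Δp_A = ℏ/(2×1.450e-09 m) = 3.636e-26 kg·m/s
Particle B: Δp_B = ℏ/(2×9.670e-09 m) = 5.453e-27 kg·m/s

Ratio: Δp_A/Δp_B = 6.67

Since Δp_min ∝ 1/Δx, the particle with smaller position uncertainty (A) has larger momentum uncertainty.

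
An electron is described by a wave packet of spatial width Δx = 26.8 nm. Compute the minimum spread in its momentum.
1.967 × 10^-27 kg·m/s

For a wave packet, the spatial width Δx and momentum spread Δp are related by the uncertainty principle:
ΔxΔp ≥ ℏ/2

The minimum momentum spread is:
Δp_min = ℏ/(2Δx)
Δp_min = (1.055e-34 J·s) / (2 × 2.680e-08 m)
Δp_min = 1.967e-27 kg·m/s

A wave packet cannot have both a well-defined position and well-defined momentum.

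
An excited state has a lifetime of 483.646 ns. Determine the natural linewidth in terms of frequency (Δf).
164.537 kHz

Using the energy-time uncertainty principle and E = hf:
ΔEΔt ≥ ℏ/2
hΔf·Δt ≥ ℏ/2

The minimum frequency uncertainty is:
Δf = ℏ/(2hτ) = 1/(4πτ)
Δf = 1/(4π × 4.836e-07 s)
Δf = 1.645e+05 Hz = 164.537 kHz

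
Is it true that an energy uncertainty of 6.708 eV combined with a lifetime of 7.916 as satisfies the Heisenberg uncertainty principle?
No, it violates the uncertainty relation.

Calculate the product ΔEΔt:
ΔE = 6.708 eV = 1.075e-18 J
ΔEΔt = (1.075e-18 J) × (7.916e-18 s)
ΔEΔt = 8.508e-36 J·s

Compare to the minimum allowed value ℏ/2:
ℏ/2 = 5.273e-35 J·s

Since ΔEΔt = 8.508e-36 J·s < 5.273e-35 J·s = ℏ/2,
this violates the uncertainty relation.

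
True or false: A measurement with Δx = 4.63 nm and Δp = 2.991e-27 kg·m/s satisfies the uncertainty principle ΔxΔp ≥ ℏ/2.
No, it violates the uncertainty principle (impossible measurement).

Calculate the product ΔxΔp:
ΔxΔp = (4.630e-09 m) × (2.991e-27 kg·m/s)
ΔxΔp = 1.385e-35 J·s

Compare to the minimum allowed value ℏ/2:
ℏ/2 = 5.273e-35 J·s

Since ΔxΔp = 1.385e-35 J·s < 5.273e-35 J·s = ℏ/2,
the measurement violates the uncertainty principle.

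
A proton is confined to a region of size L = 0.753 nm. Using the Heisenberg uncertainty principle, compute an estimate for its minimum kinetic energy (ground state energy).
9.149 μeV

Using the uncertainty principle to estimate ground state energy:

1. The position uncertainty is approximately the confinement size:
   Δx ≈ L = 7.530e-10 m

2. From ΔxΔp ≥ ℏ/2, the minimum momentum uncertainty is:
   Δp ≈ ℏ/(2L) = 7.002e-26 kg·m/s

3. The kinetic energy is approximately:
   KE ≈ (Δp)²/(2m) = (7.002e-26)²/(2 × 1.673e-27 kg)
   KE ≈ 1.466e-24 J = 9.149 μeV

This is an order-of-magnitude estimate of the ground state energy.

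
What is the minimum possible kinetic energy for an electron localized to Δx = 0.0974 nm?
1.004 eV

Localizing a particle requires giving it sufficient momentum uncertainty:

1. From uncertainty principle: Δp ≥ ℏ/(2Δx)
   Δp_min = (1.055e-34 J·s) / (2 × 9.740e-11 m)
   Δp_min = 5.414e-25 kg·m/s

2. This momentum uncertainty corresponds to kinetic energy:
   KE ≈ (Δp)²/(2m) = (5.414e-25)²/(2 × 9.109e-31 kg)
   KE = 1.609e-19 J = 1.004 eV

Tighter localization requires more energy.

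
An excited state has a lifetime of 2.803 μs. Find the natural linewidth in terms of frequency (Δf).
28.390 kHz

Using the energy-time uncertainty principle and E = hf:
ΔEΔt ≥ ℏ/2
hΔf·Δt ≥ ℏ/2

The minimum frequency uncertainty is:
Δf = ℏ/(2hτ) = 1/(4πτ)
Δf = 1/(4π × 2.803e-06 s)
Δf = 2.839e+04 Hz = 28.390 kHz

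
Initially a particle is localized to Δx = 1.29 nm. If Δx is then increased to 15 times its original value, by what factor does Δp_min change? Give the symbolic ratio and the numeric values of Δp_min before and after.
Original Δp_min = 4.087 × 10^-26 kg·m/s; new Δp'_min = 2.725 × 10^-27 kg·m/s; ratio Δp'_min/Δp_min = 1/15.

From the uncertainty principle ΔxΔp ≥ ℏ/2, the minimum momentum uncertainty is Δp_min = ℏ/(2Δx).

Original (Δx = 1.29 nm = 1.290e-09 m):
Δp_min = (1.055e-34 J·s)/(2 × 1.290e-09 m) = 4.087e-26 kg·m/s

When Δx → 15Δx:
Δp'_min = ℏ/(2 × 15Δx) = (1/15) × ℏ/(2Δx) = (1/15) × Δp_min
Δp'_min = 1/15 × 4.087e-26 kg·m/s = 2.725e-27 kg·m/s

Since Δp_min ∝ 1/Δx, when Δx is increased to 15 times its original value, Δp_min decreases to 1/15 of its original value.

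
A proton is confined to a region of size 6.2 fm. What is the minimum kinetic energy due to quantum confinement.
134.949 keV

Using the uncertainty principle:

1. Position uncertainty: Δx ≈ 6.200e-15 m
2. Minimum momentum uncertainty: Δp = ℏ/(2Δx) = 8.505e-21 kg·m/s
3. Minimum kinetic energy:
   KE = (Δp)²/(2m) = (8.505e-21)²/(2 × 1.673e-27 kg)
   KE = 2.162e-14 J = 134.949 keV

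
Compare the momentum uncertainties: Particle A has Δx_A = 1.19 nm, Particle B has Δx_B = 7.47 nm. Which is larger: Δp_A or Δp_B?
Particle A has the larger minimum momentum uncertainty, by a factor of 6.28.

For each particle, the minimum momentum uncertainty is Δp_min = ℏ/(2Δx):

Particle A: Δp_A = ℏ/(2×1.190e-09 m) = 4.431e-26 kg·m/s
Particle B: Δp_B = ℏ/(2×7.470e-09 m) = 7.059e-27 kg·m/s

Ratio: Δp_A/Δp_B = 6.28

Since Δp_min ∝ 1/Δx, the particle with smaller position uncertainty (A) has larger momentum uncertainty.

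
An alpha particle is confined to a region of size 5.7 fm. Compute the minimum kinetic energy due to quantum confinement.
40.191 keV

Using the uncertainty principle:

1. Position uncertainty: Δx ≈ 5.700e-15 m
2. Minimum momentum uncertainty: Δp = ℏ/(2Δx) = 9.251e-21 kg·m/s
3. Minimum kinetic energy:
   KE = (Δp)²/(2m) = (9.251e-21)²/(2 × 6.645e-27 kg)
   KE = 6.439e-15 J = 40.191 keV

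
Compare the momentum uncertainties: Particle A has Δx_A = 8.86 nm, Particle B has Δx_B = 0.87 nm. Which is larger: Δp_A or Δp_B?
Particle B has the larger minimum momentum uncertainty, by a factor of 10.18.

For each particle, the minimum momentum uncertainty is Δp_min = ℏ/(2Δx):

Particle A: Δp_A = ℏ/(2×8.860e-09 m) = 5.951e-27 kg·m/s
Particle B: Δp_B = ℏ/(2×8.700e-10 m) = 6.061e-26 kg·m/s

Ratio: Δp_B/Δp_A = 10.18

Since Δp_min ∝ 1/Δx, the particle with smaller position uncertainty (B) has larger momentum uncertainty.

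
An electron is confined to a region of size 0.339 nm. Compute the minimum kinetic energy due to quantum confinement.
82.883 meV

Using the uncertainty principle:

1. Position uncertainty: Δx ≈ 3.390e-10 m
2. Minimum momentum uncertainty: Δp = ℏ/(2Δx) = 1.555e-25 kg·m/s
3. Minimum kinetic energy:
   KE = (Δp)²/(2m) = (1.555e-25)²/(2 × 9.109e-31 kg)
   KE = 1.328e-20 J = 82.883 meV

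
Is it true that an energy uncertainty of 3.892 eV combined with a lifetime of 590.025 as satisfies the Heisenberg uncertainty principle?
Yes, it satisfies the uncertainty relation.

Calculate the product ΔEΔt:
ΔE = 3.892 eV = 6.236e-19 J
ΔEΔt = (6.236e-19 J) × (5.900e-16 s)
ΔEΔt = 3.679e-34 J·s

Compare to the minimum allowed value ℏ/2:
ℏ/2 = 5.273e-35 J·s

Since ΔEΔt = 3.679e-34 J·s ≥ 5.273e-35 J·s = ℏ/2,
this satisfies the uncertainty relation.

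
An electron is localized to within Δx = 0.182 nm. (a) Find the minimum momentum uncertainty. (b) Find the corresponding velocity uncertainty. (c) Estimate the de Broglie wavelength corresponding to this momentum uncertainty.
(a) Δp_min = 2.897 × 10^-25 kg·m/s
(b) Δv_min = 318.043 km/s
(c) λ_dB = 2.287 nm

Step-by-step:

(a) From the uncertainty principle:
Δp_min = ℏ/(2Δx) = (1.055e-34 J·s)/(2 × 1.820e-10 m) = 2.897e-25 kg·m/s

(b) The velocity uncertainty:
Δv = Δp/m = (2.897e-25 kg·m/s)/(9.109e-31 kg) = 3.180e+05 m/s = 318.043 km/s

(c) The de Broglie wavelength for this momentum:
λ = h/p = (6.626e-34 J·s)/(2.897e-25 kg·m/s) = 2.287e-09 m = 2.287 nm

Note: The de Broglie wavelength is comparable to the localization size, as expected from wave-particle duality.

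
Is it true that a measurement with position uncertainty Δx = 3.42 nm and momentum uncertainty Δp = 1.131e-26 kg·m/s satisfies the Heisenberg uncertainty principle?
No, it violates the uncertainty principle (impossible measurement).

Calculate the product ΔxΔp:
ΔxΔp = (3.420e-09 m) × (1.131e-26 kg·m/s)
ΔxΔp = 3.868e-35 J·s

Compare to the minimum allowed value ℏ/2:
ℏ/2 = 5.273e-35 J·s

Since ΔxΔp = 3.868e-35 J·s < 5.273e-35 J·s = ℏ/2,
the measurement violates the uncertainty principle.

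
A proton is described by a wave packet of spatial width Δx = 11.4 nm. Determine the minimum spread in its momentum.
4.625 × 10^-27 kg·m/s

For a wave packet, the spatial width Δx and momentum spread Δp are related by the uncertainty principle:
ΔxΔp ≥ ℏ/2

The minimum momentum spread is:
Δp_min = ℏ/(2Δx)
Δp_min = (1.055e-34 J·s) / (2 × 1.140e-08 m)
Δp_min = 4.625e-27 kg·m/s

A wave packet cannot have both a well-defined position and well-defined momentum.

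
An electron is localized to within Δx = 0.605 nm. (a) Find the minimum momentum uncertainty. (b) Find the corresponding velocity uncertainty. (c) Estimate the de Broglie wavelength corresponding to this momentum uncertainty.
(a) Δp_min = 8.715 × 10^-26 kg·m/s
(b) Δv_min = 95.676 km/s
(c) λ_dB = 7.603 nm

Step-by-step:

(a) From the uncertainty principle:
Δp_min = ℏ/(2Δx) = (1.055e-34 J·s)/(2 × 6.050e-10 m) = 8.715e-26 kg·m/s

(b) The velocity uncertainty:
Δv = Δp/m = (8.715e-26 kg·m/s)/(9.109e-31 kg) = 9.568e+04 m/s = 95.676 km/s

(c) The de Broglie wavelength for this momentum:
λ = h/p = (6.626e-34 J·s)/(8.715e-26 kg·m/s) = 7.603e-09 m = 7.603 nm

Note: The de Broglie wavelength is comparable to the localization size, as expected from wave-particle duality.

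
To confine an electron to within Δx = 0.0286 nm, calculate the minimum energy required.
11.645 eV

Localizing a particle requires giving it sufficient momentum uncertainty:

1. From uncertainty principle: Δp ≥ ℏ/(2Δx)
   Δp_min = (1.055e-34 J·s) / (2 × 2.860e-11 m)
   Δp_min = 1.844e-24 kg·m/s

2. This momentum uncertainty corresponds to kinetic energy:
   KE ≈ (Δp)²/(2m) = (1.844e-24)²/(2 × 9.109e-31 kg)
   KE = 1.866e-18 J = 11.645 eV

Tighter localization requires more energy.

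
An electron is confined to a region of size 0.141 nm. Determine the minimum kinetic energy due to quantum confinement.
479.098 meV

Using the uncertainty principle:

1. Position uncertainty: Δx ≈ 1.410e-10 m
2. Minimum momentum uncertainty: Δp = ℏ/(2Δx) = 3.740e-25 kg·m/s
3. Minimum kinetic energy:
   KE = (Δp)²/(2m) = (3.740e-25)²/(2 × 9.109e-31 kg)
   KE = 7.676e-20 J = 479.098 meV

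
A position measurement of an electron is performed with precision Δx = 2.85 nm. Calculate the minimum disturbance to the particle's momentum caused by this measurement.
1.850 × 10^-26 kg·m/s

The uncertainty principle implies that measuring position disturbs momentum:
ΔxΔp ≥ ℏ/2

When we measure position with precision Δx, we necessarily introduce a momentum uncertainty:
Δp ≥ ℏ/(2Δx)
Δp_min = (1.055e-34 J·s) / (2 × 2.850e-09 m)
Δp_min = 1.850e-26 kg·m/s

The more precisely we measure position, the greater the momentum disturbance.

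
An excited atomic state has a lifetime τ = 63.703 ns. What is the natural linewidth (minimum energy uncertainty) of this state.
5.166 neV

Using the energy-time uncertainty principle:
ΔEΔt ≥ ℏ/2

The lifetime τ represents the time uncertainty Δt.
The natural linewidth (minimum energy uncertainty) is:

ΔE = ℏ/(2τ)
ΔE = (1.055e-34 J·s) / (2 × 6.370e-08 s)
ΔE = 8.277e-28 J = 5.166 neV

This natural linewidth limits the precision of spectroscopic measurements.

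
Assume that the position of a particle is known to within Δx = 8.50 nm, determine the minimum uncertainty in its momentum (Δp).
6.203 × 10^-27 kg·m/s

Using the Heisenberg uncertainty principle:
ΔxΔp ≥ ℏ/2

The minimum uncertainty in momentum is:
Δp_min = ℏ/(2Δx)
Δp_min = (1.055e-34 J·s) / (2 × 8.500e-09 m)
Δp_min = 6.203e-27 kg·m/s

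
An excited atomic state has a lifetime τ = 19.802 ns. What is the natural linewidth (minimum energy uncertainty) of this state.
16.620 neV

Using the energy-time uncertainty principle:
ΔEΔt ≥ ℏ/2

The lifetime τ represents the time uncertainty Δt.
The natural linewidth (minimum energy uncertainty) is:

ΔE = ℏ/(2τ)
ΔE = (1.055e-34 J·s) / (2 × 1.980e-08 s)
ΔE = 2.663e-27 J = 16.620 neV

This natural linewidth limits the precision of spectroscopic measurements.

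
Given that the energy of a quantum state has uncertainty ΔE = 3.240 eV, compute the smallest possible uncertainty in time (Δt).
101.576 as

Using the energy-time uncertainty principle:
ΔEΔt ≥ ℏ/2

The minimum uncertainty in time is:
Δt_min = ℏ/(2ΔE)
Δt_min = (1.055e-34 J·s) / (2 × 5.191e-19 J)
Δt_min = 1.016e-16 s = 101.576 as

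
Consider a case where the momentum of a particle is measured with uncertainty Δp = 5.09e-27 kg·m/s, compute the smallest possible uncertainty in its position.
10.359 nm

Using the Heisenberg uncertainty principle:
ΔxΔp ≥ ℏ/2

The minimum uncertainty in position is:
Δx_min = ℏ/(2Δp)
Δx_min = (1.055e-34 J·s) / (2 × 5.090e-27 kg·m/s)
Δx_min = 1.036e-08 m = 10.359 nm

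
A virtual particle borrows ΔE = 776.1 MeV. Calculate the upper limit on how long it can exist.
4.241 × 10^-25 s

Using the energy-time uncertainty principle:
ΔEΔt ≥ ℏ/2

For a virtual particle borrowing energy ΔE, the maximum lifetime is:
Δt_max = ℏ/(2ΔE)

Converting energy:
ΔE = 776.1 MeV = 1.243e-10 J

Δt_max = (1.055e-34 J·s) / (2 × 1.243e-10 J)
Δt_max = 4.241e-25 s = 4.241 × 10^-25 s

Virtual particles with higher borrowed energy exist for shorter times.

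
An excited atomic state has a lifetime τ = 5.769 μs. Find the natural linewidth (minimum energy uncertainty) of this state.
57.047 peV

Using the energy-time uncertainty principle:
ΔEΔt ≥ ℏ/2

The lifetime τ represents the time uncertainty Δt.
The natural linewidth (minimum energy uncertainty) is:

ΔE = ℏ/(2τ)
ΔE = (1.055e-34 J·s) / (2 × 5.769e-06 s)
ΔE = 9.140e-30 J = 57.047 peV

This natural linewidth limits the precision of spectroscopic measurements.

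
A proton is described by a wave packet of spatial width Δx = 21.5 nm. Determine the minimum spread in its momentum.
2.452 × 10^-27 kg·m/s

For a wave packet, the spatial width Δx and momentum spread Δp are related by the uncertainty principle:
ΔxΔp ≥ ℏ/2

The minimum momentum spread is:
Δp_min = ℏ/(2Δx)
Δp_min = (1.055e-34 J·s) / (2 × 2.150e-08 m)
Δp_min = 2.452e-27 kg·m/s

A wave packet cannot have both a well-defined position and well-defined momentum.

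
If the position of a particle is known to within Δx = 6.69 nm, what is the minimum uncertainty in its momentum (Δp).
7.882 × 10^-27 kg·m/s

Using the Heisenberg uncertainty principle:
ΔxΔp ≥ ℏ/2

The minimum uncertainty in momentum is:
Δp_min = ℏ/(2Δx)
Δp_min = (1.055e-34 J·s) / (2 × 6.690e-09 m)
Δp_min = 7.882e-27 kg·m/s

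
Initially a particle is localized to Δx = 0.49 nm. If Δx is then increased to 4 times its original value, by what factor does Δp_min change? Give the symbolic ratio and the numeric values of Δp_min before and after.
Original Δp_min = 1.076 × 10^-25 kg·m/s; new Δp'_min = 2.690 × 10^-26 kg·m/s; ratio Δp'_min/Δp_min = 1/4.

From the uncertainty principle ΔxΔp ≥ ℏ/2, the minimum momentum uncertainty is Δp_min = ℏ/(2Δx).

Original (Δx = 0.49 nm = 4.900e-10 m):
Δp_min = (1.055e-34 J·s)/(2 × 4.900e-10 m) = 1.076e-25 kg·m/s

When Δx → 4Δx:
Δp'_min = ℏ/(2 × 4Δx) = (1/4) × ℏ/(2Δx) = (1/4) × Δp_min
Δp'_min = 1/4 × 1.076e-25 kg·m/s = 2.690e-26 kg·m/s

Since Δp_min ∝ 1/Δx, when Δx is increased to 4 times its original value, Δp_min decreases to 1/4 of its original value.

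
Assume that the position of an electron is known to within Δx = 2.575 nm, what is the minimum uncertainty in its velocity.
22.479 km/s

Using the Heisenberg uncertainty principle and Δp = mΔv:
ΔxΔp ≥ ℏ/2
Δx(mΔv) ≥ ℏ/2

The minimum uncertainty in velocity is:
Δv_min = ℏ/(2mΔx)
Δv_min = (1.055e-34 J·s) / (2 × 9.109e-31 kg × 2.575e-09 m)
Δv_min = 2.248e+04 m/s = 22.479 km/s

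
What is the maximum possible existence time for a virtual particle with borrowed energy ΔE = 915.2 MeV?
3.596 × 10^-25 s

Using the energy-time uncertainty principle:
ΔEΔt ≥ ℏ/2

For a virtual particle borrowing energy ΔE, the maximum lifetime is:
Δt_max = ℏ/(2ΔE)

Converting energy:
ΔE = 915.2 MeV = 1.466e-10 J

Δt_max = (1.055e-34 J·s) / (2 × 1.466e-10 J)
Δt_max = 3.596e-25 s = 3.596 × 10^-25 s

Virtual particles with higher borrowed energy exist for shorter times.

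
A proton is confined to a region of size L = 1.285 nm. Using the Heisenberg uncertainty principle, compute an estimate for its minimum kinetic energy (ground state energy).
3.142 μeV

Using the uncertainty principle to estimate ground state energy:

1. The position uncertainty is approximately the confinement size:
   Δx ≈ L = 1.285e-09 m

2. From ΔxΔp ≥ ℏ/2, the minimum momentum uncertainty is:
   Δp ≈ ℏ/(2L) = 4.103e-26 kg·m/s

3. The kinetic energy is approximately:
   KE ≈ (Δp)²/(2m) = (4.103e-26)²/(2 × 1.673e-27 kg)
   KE ≈ 5.033e-25 J = 3.142 μeV

This is an order-of-magnitude estimate of the ground state energy.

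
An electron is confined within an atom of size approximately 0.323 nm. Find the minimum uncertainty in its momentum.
1.632 × 10^-25 kg·m/s

Using the Heisenberg uncertainty principle:
ΔxΔp ≥ ℏ/2

With Δx ≈ L = 3.230e-10 m (the confinement size):
Δp_min = ℏ/(2Δx)
Δp_min = (1.055e-34 J·s) / (2 × 3.230e-10 m)
Δp_min = 1.632e-25 kg·m/s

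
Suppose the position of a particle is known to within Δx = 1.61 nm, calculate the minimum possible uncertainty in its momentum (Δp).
3.275 × 10^-26 kg·m/s

Using the Heisenberg uncertainty principle:
ΔxΔp ≥ ℏ/2

The minimum uncertainty in momentum is:
Δp_min = ℏ/(2Δx)
Δp_min = (1.055e-34 J·s) / (2 × 1.610e-09 m)
Δp_min = 3.275e-26 kg·m/s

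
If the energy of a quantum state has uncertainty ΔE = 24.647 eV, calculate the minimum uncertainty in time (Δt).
13.353 as

Using the energy-time uncertainty principle:
ΔEΔt ≥ ℏ/2

The minimum uncertainty in time is:
Δt_min = ℏ/(2ΔE)
Δt_min = (1.055e-34 J·s) / (2 × 3.949e-18 J)
Δt_min = 1.335e-17 s = 13.353 as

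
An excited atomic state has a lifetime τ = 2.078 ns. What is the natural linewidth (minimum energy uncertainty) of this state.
158.376 neV

Using the energy-time uncertainty principle:
ΔEΔt ≥ ℏ/2

The lifetime τ represents the time uncertainty Δt.
The natural linewidth (minimum energy uncertainty) is:

ΔE = ℏ/(2τ)
ΔE = (1.055e-34 J·s) / (2 × 2.078e-09 s)
ΔE = 2.537e-26 J = 158.376 neV

This natural linewidth limits the precision of spectroscopic measurements.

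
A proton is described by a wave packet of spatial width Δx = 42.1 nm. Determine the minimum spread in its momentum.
1.252 × 10^-27 kg·m/s

For a wave packet, the spatial width Δx and momentum spread Δp are related by the uncertainty principle:
ΔxΔp ≥ ℏ/2

The minimum momentum spread is:
Δp_min = ℏ/(2Δx)
Δp_min = (1.055e-34 J·s) / (2 × 4.210e-08 m)
Δp_min = 1.252e-27 kg·m/s

A wave packet cannot have both a well-defined position and well-defined momentum.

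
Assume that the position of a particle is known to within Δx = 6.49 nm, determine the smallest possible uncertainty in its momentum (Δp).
8.125 × 10^-27 kg·m/s

Using the Heisenberg uncertainty principle:
ΔxΔp ≥ ℏ/2

The minimum uncertainty in momentum is:
Δp_min = ℏ/(2Δx)
Δp_min = (1.055e-34 J·s) / (2 × 6.490e-09 m)
Δp_min = 8.125e-27 kg·m/s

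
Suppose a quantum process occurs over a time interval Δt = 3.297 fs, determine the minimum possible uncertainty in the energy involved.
99.820 meV

Using the energy-time uncertainty principle:
ΔEΔt ≥ ℏ/2

The minimum uncertainty in energy is:
ΔE_min = ℏ/(2Δt)
ΔE_min = (1.055e-34 J·s) / (2 × 3.297e-15 s)
ΔE_min = 1.599e-20 J = 99.820 meV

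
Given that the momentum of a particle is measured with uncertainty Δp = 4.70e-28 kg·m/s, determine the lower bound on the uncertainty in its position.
112.188 nm

Using the Heisenberg uncertainty principle:
ΔxΔp ≥ ℏ/2

The minimum uncertainty in position is:
Δx_min = ℏ/(2Δp)
Δx_min = (1.055e-34 J·s) / (2 × 4.700e-28 kg·m/s)
Δx_min = 1.122e-07 m = 112.188 nm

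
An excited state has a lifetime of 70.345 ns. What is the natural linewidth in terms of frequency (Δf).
1.131 MHz

Using the energy-time uncertainty principle and E = hf:
ΔEΔt ≥ ℏ/2
hΔf·Δt ≥ ℏ/2

The minimum frequency uncertainty is:
Δf = ℏ/(2hτ) = 1/(4πτ)
Δf = 1/(4π × 7.034e-08 s)
Δf = 1.131e+06 Hz = 1.131 MHz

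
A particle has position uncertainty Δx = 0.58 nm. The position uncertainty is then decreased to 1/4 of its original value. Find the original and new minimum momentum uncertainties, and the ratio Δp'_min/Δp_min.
Original Δp_min = 9.091 × 10^-26 kg·m/s; new Δp'_min = 3.636 × 10^-25 kg·m/s; ratio Δp'_min/Δp_min = 4.

From the uncertainty principle ΔxΔp ≥ ℏ/2, the minimum momentum uncertainty is Δp_min = ℏ/(2Δx).

Original (Δx = 0.58 nm = 5.800e-10 m):
Δp_min = (1.055e-34 J·s)/(2 × 5.800e-10 m) = 9.091e-26 kg·m/s

When Δx → (1/4)Δx:
Δp'_min = ℏ/(2 × (1/4)Δx) = 4 × ℏ/(2Δx) = 4 × Δp_min
Δp'_min = 4 × 9.091e-26 kg·m/s = 3.636e-25 kg·m/s

Since Δp_min ∝ 1/Δx, when Δx is decreased to 1/4 of its original value, Δp_min increases to 4 times its original value.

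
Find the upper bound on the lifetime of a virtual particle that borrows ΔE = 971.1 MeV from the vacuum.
3.389 × 10^-25 s

Using the energy-time uncertainty principle:
ΔEΔt ≥ ℏ/2

For a virtual particle borrowing energy ΔE, the maximum lifetime is:
Δt_max = ℏ/(2ΔE)

Converting energy:
ΔE = 971.1 MeV = 1.556e-10 J

Δt_max = (1.055e-34 J·s) / (2 × 1.556e-10 J)
Δt_max = 3.389e-25 s = 3.389 × 10^-25 s

Virtual particles with higher borrowed energy exist for shorter times.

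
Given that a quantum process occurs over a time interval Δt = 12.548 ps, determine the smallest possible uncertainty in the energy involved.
26.228 μeV

Using the energy-time uncertainty principle:
ΔEΔt ≥ ℏ/2

The minimum uncertainty in energy is:
ΔE_min = ℏ/(2Δt)
ΔE_min = (1.055e-34 J·s) / (2 × 1.255e-11 s)
ΔE_min = 4.202e-24 J = 26.228 μeV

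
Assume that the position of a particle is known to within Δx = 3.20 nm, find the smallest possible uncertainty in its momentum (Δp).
1.648 × 10^-26 kg·m/s

Using the Heisenberg uncertainty principle:
ΔxΔp ≥ ℏ/2

The minimum uncertainty in momentum is:
Δp_min = ℏ/(2Δx)
Δp_min = (1.055e-34 J·s) / (2 × 3.200e-09 m)
Δp_min = 1.648e-26 kg·m/s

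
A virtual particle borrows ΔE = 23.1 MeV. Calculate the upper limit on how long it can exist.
14.247 ys

Using the energy-time uncertainty principle:
ΔEΔt ≥ ℏ/2

For a virtual particle borrowing energy ΔE, the maximum lifetime is:
Δt_max = ℏ/(2ΔE)

Converting energy:
ΔE = 23.1 MeV = 3.701e-12 J

Δt_max = (1.055e-34 J·s) / (2 × 3.701e-12 J)
Δt_max = 1.425e-23 s = 14.247 ys

Virtual particles with higher borrowed energy exist for shorter times.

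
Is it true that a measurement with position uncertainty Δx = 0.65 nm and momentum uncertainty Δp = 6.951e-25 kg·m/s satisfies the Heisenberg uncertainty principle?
Yes, it satisfies the uncertainty principle.

Calculate the product ΔxΔp:
ΔxΔp = (6.500e-10 m) × (6.951e-25 kg·m/s)
ΔxΔp = 4.518e-34 J·s

Compare to the minimum allowed value ℏ/2:
ℏ/2 = 5.273e-35 J·s

Since ΔxΔp = 4.518e-34 J·s ≥ 5.273e-35 J·s = ℏ/2,
the measurement satisfies the uncertainty principle.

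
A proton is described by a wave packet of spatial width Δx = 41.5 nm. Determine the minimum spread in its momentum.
1.271 × 10^-27 kg·m/s

For a wave packet, the spatial width Δx and momentum spread Δp are related by the uncertainty principle:
ΔxΔp ≥ ℏ/2

The minimum momentum spread is:
Δp_min = ℏ/(2Δx)
Δp_min = (1.055e-34 J·s) / (2 × 4.150e-08 m)
Δp_min = 1.271e-27 kg·m/s

A wave packet cannot have both a well-defined position and well-defined momentum.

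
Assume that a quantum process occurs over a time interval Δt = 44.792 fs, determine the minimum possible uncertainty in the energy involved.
7.347 meV

Using the energy-time uncertainty principle:
ΔEΔt ≥ ℏ/2

The minimum uncertainty in energy is:
ΔE_min = ℏ/(2Δt)
ΔE_min = (1.055e-34 J·s) / (2 × 4.479e-14 s)
ΔE_min = 1.177e-21 J = 7.347 meV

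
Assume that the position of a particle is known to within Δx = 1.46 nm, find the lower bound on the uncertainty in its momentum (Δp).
3.612 × 10^-26 kg·m/s

Using the Heisenberg uncertainty principle:
ΔxΔp ≥ ℏ/2

The minimum uncertainty in momentum is:
Δp_min = ℏ/(2Δx)
Δp_min = (1.055e-34 J·s) / (2 × 1.460e-09 m)
Δp_min = 3.612e-26 kg·m/s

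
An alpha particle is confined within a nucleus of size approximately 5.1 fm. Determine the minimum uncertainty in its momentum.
1.034 × 10^-20 kg·m/s

Using the Heisenberg uncertainty principle:
ΔxΔp ≥ ℏ/2

With Δx ≈ L = 5.100e-15 m (the confinement size):
Δp_min = ℏ/(2Δx)
Δp_min = (1.055e-34 J·s) / (2 × 5.100e-15 m)
Δp_min = 1.034e-20 kg·m/s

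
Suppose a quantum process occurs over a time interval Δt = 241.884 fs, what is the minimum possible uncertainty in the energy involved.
1.361 meV

Using the energy-time uncertainty principle:
ΔEΔt ≥ ℏ/2

The minimum uncertainty in energy is:
ΔE_min = ℏ/(2Δt)
ΔE_min = (1.055e-34 J·s) / (2 × 2.419e-13 s)
ΔE_min = 2.180e-22 J = 1.361 meV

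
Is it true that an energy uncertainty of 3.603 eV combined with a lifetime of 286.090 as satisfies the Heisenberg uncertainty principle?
Yes, it satisfies the uncertainty relation.

Calculate the product ΔEΔt:
ΔE = 3.603 eV = 5.773e-19 J
ΔEΔt = (5.773e-19 J) × (2.861e-16 s)
ΔEΔt = 1.651e-34 J·s

Compare to the minimum allowed value ℏ/2:
ℏ/2 = 5.273e-35 J·s

Since ΔEΔt = 1.651e-34 J·s ≥ 5.273e-35 J·s = ℏ/2,
this satisfies the uncertainty relation.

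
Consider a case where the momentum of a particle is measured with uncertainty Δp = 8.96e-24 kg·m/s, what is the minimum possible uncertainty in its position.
5.885 pm

Using the Heisenberg uncertainty principle:
ΔxΔp ≥ ℏ/2

The minimum uncertainty in position is:
Δx_min = ℏ/(2Δp)
Δx_min = (1.055e-34 J·s) / (2 × 8.960e-24 kg·m/s)
Δx_min = 5.885e-12 m = 5.885 pm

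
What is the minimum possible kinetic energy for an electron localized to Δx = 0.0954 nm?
1.047 eV

Localizing a particle requires giving it sufficient momentum uncertainty:

1. From uncertainty principle: Δp ≥ ℏ/(2Δx)
   Δp_min = (1.055e-34 J·s) / (2 × 9.540e-11 m)
   Δp_min = 5.527e-25 kg·m/s

2. This momentum uncertainty corresponds to kinetic energy:
   KE ≈ (Δp)²/(2m) = (5.527e-25)²/(2 × 9.109e-31 kg)
   KE = 1.677e-19 J = 1.047 eV

Tighter localization requires more energy.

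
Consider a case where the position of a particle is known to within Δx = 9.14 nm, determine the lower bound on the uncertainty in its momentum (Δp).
5.769 × 10^-27 kg·m/s

Using the Heisenberg uncertainty principle:
ΔxΔp ≥ ℏ/2

The minimum uncertainty in momentum is:
Δp_min = ℏ/(2Δx)
Δp_min = (1.055e-34 J·s) / (2 × 9.140e-09 m)
Δp_min = 5.769e-27 kg·m/s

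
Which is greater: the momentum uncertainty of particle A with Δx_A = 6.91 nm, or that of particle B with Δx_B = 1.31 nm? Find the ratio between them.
Particle B has the larger minimum momentum uncertainty, by a factor of 5.27.

For each particle, the minimum momentum uncertainty is Δp_min = ℏ/(2Δx):

Particle A: Δp_A = ℏ/(2×6.910e-09 m) = 7.631e-27 kg·m/s
Particle B: Δp_B = ℏ/(2×1.310e-09 m) = 4.025e-26 kg·m/s

Ratio: Δp_B/Δp_A = 5.27

Since Δp_min ∝ 1/Δx, the particle with smaller position uncertainty (B) has larger momentum uncertainty.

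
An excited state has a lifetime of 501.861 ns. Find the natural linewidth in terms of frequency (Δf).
158.565 kHz

Using the energy-time uncertainty principle and E = hf:
ΔEΔt ≥ ℏ/2
hΔf·Δt ≥ ℏ/2

The minimum frequency uncertainty is:
Δf = ℏ/(2hτ) = 1/(4πτ)
Δf = 1/(4π × 5.019e-07 s)
Δf = 1.586e+05 Hz = 158.565 kHz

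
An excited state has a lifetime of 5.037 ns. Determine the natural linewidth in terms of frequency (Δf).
15.799 MHz

Using the energy-time uncertainty principle and E = hf:
ΔEΔt ≥ ℏ/2
hΔf·Δt ≥ ℏ/2

The minimum frequency uncertainty is:
Δf = ℏ/(2hτ) = 1/(4πτ)
Δf = 1/(4π × 5.037e-09 s)
Δf = 1.580e+07 Hz = 15.799 MHz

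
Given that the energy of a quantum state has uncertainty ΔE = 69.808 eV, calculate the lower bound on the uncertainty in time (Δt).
4.714 as

Using the energy-time uncertainty principle:
ΔEΔt ≥ ℏ/2

The minimum uncertainty in time is:
Δt_min = ℏ/(2ΔE)
Δt_min = (1.055e-34 J·s) / (2 × 1.118e-17 J)
Δt_min = 4.714e-18 s = 4.714 as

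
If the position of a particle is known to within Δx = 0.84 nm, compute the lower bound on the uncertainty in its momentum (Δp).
6.277 × 10^-26 kg·m/s

Using the Heisenberg uncertainty principle:
ΔxΔp ≥ ℏ/2

The minimum uncertainty in momentum is:
Δp_min = ℏ/(2Δx)
Δp_min = (1.055e-34 J·s) / (2 × 8.400e-10 m)
Δp_min = 6.277e-26 kg·m/s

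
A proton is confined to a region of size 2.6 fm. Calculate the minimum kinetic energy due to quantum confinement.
767.375 keV

Using the uncertainty principle:

1. Position uncertainty: Δx ≈ 2.600e-15 m
2. Minimum momentum uncertainty: Δp = ℏ/(2Δx) = 2.028e-20 kg·m/s
3. Minimum kinetic energy:
   KE = (Δp)²/(2m) = (2.028e-20)²/(2 × 1.673e-27 kg)
   KE = 1.229e-13 J = 767.375 keV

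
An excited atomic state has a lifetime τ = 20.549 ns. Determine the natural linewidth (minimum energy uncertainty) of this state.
16.016 neV

Using the energy-time uncertainty principle:
ΔEΔt ≥ ℏ/2

The lifetime τ represents the time uncertainty Δt.
The natural linewidth (minimum energy uncertainty) is:

ΔE = ℏ/(2τ)
ΔE = (1.055e-34 J·s) / (2 × 2.055e-08 s)
ΔE = 2.566e-27 J = 16.016 neV

This natural linewidth limits the precision of spectroscopic measurements.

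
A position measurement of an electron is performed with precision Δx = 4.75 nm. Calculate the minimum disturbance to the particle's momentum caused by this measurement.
1.110 × 10^-26 kg·m/s

The uncertainty principle implies that measuring position disturbs momentum:
ΔxΔp ≥ ℏ/2

When we measure position with precision Δx, we necessarily introduce a momentum uncertainty:
Δp ≥ ℏ/(2Δx)
Δp_min = (1.055e-34 J·s) / (2 × 4.750e-09 m)
Δp_min = 1.110e-26 kg·m/s

The more precisely we measure position, the greater the momentum disturbance.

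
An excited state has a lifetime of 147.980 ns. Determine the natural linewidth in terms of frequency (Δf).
537.758 kHz

Using the energy-time uncertainty principle and E = hf:
ΔEΔt ≥ ℏ/2
hΔf·Δt ≥ ℏ/2

The minimum frequency uncertainty is:
Δf = ℏ/(2hτ) = 1/(4πτ)
Δf = 1/(4π × 1.480e-07 s)
Δf = 5.378e+05 Hz = 537.758 kHz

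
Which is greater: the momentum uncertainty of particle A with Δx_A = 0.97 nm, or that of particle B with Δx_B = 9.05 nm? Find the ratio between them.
Particle A has the larger minimum momentum uncertainty, by a factor of 9.33.

For each particle, the minimum momentum uncertainty is Δp_min = ℏ/(2Δx):

Particle A: Δp_A = ℏ/(2×9.700e-10 m) = 5.436e-26 kg·m/s
Particle B: Δp_B = ℏ/(2×9.050e-09 m) = 5.826e-27 kg·m/s

Ratio: Δp_A/Δp_B = 9.33

Since Δp_min ∝ 1/Δx, the particle with smaller position uncertainty (A) has larger momentum uncertainty.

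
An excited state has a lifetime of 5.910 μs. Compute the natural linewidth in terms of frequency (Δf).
13.465 kHz

Using the energy-time uncertainty principle and E = hf:
ΔEΔt ≥ ℏ/2
hΔf·Δt ≥ ℏ/2

The minimum frequency uncertainty is:
Δf = ℏ/(2hτ) = 1/(4πτ)
Δf = 1/(4π × 5.910e-06 s)
Δf = 1.346e+04 Hz = 13.465 kHz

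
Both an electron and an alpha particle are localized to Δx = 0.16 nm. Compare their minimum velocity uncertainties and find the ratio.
The electron has the larger minimum velocity uncertainty, by a ratio of 7294.3.

For both particles, Δp_min = ℏ/(2Δx) = 3.296e-25 kg·m/s (same for both).

The velocity uncertainty is Δv = Δp/m:
- electron: Δv = 3.296e-25 / 9.109e-31 = 3.618e+05 m/s = 361.774 km/s
- alpha particle: Δv = 3.296e-25 / 6.645e-27 = 4.960e+01 m/s = 49.597 m/s

Ratio: 3.618e+05 / 4.960e+01 = 7294.3

The lighter particle has larger velocity uncertainty because Δv ∝ 1/m.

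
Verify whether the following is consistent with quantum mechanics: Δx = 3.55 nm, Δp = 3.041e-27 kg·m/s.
No, it violates the uncertainty principle (impossible measurement).

Calculate the product ΔxΔp:
ΔxΔp = (3.550e-09 m) × (3.041e-27 kg·m/s)
ΔxΔp = 1.080e-35 J·s

Compare to the minimum allowed value ℏ/2:
ℏ/2 = 5.273e-35 J·s

Since ΔxΔp = 1.080e-35 J·s < 5.273e-35 J·s = ℏ/2,
the measurement violates the uncertainty principle.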